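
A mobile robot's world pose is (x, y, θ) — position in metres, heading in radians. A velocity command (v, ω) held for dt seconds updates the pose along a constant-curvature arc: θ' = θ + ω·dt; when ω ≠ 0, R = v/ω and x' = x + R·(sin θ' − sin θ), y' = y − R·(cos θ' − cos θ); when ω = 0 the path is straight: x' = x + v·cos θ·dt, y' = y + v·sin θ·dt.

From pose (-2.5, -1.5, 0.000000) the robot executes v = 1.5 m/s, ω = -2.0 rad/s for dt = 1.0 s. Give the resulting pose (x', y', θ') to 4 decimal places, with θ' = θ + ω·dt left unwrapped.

(-1.8180, -2.5621, -2.0000)

θ' = 0.0000 + -2.0·1.0 = -2.0000
R = v/ω = 1.5/-2.0 = -0.7500
x' = -2.5 + -0.7500·(sin -2.0000 − sin 0.0000) = -1.8180
y' = -1.5 − -0.7500·(cos -2.0000 − cos 0.0000) = -2.5621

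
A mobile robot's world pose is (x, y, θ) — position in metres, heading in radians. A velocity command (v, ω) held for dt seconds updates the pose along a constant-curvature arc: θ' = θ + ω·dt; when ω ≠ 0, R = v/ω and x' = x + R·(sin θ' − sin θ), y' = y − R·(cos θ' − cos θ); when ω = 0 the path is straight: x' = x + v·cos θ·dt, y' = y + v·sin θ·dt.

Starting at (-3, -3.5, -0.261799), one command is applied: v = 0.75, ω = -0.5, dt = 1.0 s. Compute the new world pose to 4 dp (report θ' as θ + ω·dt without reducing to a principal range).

(-2.3529, -3.8635, -0.7618)

θ' = -0.2618 + -0.5·1.0 = -0.7618
R = v/ω = 0.75/-0.5 = -1.5000
x' = -3 + -1.5000·(sin -0.7618 − sin -0.2618) = -2.3529
y' = -3.5 − -1.5000·(cos -0.7618 − cos -0.2618) = -3.8635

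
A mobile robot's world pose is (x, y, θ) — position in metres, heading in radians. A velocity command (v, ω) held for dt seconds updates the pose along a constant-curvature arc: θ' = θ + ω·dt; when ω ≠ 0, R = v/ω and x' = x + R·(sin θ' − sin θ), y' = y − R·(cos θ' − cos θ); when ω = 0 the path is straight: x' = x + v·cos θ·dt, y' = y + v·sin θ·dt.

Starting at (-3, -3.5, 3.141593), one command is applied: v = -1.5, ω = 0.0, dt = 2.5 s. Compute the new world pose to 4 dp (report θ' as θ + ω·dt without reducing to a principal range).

(0.7500, -3.5000, 3.1416)

θ' = 3.1416 + 0.0·2.5 = 3.1416
ω = 0 → straight: x' = -3 + -1.5·cos(3.1416)·2.5 = 0.7500
y' = -3.5 + -1.5·sin(3.1416)·2.5 = -3.5000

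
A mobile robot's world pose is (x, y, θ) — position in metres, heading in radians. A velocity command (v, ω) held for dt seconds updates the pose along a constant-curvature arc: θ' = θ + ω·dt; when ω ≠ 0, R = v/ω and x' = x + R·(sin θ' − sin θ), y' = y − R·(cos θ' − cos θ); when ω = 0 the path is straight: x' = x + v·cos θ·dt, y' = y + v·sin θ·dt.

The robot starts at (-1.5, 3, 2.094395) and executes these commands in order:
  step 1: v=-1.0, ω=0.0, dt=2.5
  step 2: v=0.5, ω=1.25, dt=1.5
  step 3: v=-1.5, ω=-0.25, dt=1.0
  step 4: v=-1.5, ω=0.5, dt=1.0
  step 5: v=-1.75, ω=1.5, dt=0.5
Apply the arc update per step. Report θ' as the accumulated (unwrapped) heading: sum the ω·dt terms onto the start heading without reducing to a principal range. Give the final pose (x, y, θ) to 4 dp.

(1.3554, 3.8144, 4.9694)

step 1: θ'=2.0944 (straight) → pose (-0.2500, 0.8349, 2.0944)
step 2: θ'=3.9694 (R=0.4000) → pose (-0.8910, 0.9055, 3.9694)
step 3: θ'=3.7194 (R=6.0000) → pose (0.2506, 1.8725, 3.7194)
step 4: θ'=4.2194 (R=-3.0000) → pose (1.2548, 2.9657, 4.2194)
step 5: θ'=4.9694 (R=-1.1667) → pose (1.3554, 3.8144, 4.9694)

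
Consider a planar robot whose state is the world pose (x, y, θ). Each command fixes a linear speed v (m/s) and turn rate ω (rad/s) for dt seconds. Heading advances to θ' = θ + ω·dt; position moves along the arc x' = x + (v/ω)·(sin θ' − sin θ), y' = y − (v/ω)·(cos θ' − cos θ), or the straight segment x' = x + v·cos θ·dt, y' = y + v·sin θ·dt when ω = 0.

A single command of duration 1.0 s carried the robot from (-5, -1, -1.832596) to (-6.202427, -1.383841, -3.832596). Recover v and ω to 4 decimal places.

v = 1.5000, ω = -2.0000

Δθ = -3.832596 − -1.832596 = -2.000000
ω = Δθ/dt = -2.000000/1.0 = -2.0000
R = Δx/(sin θ' − sin θ) = -0.7500
v = R·ω = -0.7500·-2.0000 = 1.5000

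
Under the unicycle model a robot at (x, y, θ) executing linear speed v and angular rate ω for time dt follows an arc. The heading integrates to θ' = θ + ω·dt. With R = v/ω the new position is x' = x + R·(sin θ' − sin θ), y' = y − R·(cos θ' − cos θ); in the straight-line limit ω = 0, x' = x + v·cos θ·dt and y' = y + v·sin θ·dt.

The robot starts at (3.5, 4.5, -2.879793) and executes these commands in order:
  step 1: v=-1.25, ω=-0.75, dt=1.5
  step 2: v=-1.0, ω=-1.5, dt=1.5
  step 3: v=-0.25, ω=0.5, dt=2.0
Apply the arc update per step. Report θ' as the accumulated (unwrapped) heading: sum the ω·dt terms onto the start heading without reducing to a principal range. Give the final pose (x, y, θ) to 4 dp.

(4.2962, 2.6320, -5.2548)

step 1: θ'=-4.0048 (R=1.6667) → pose (5.1979, 3.9735, -4.0048)
step 2: θ'=-6.2548 (R=0.6667) → pose (4.7102, 2.8737, -6.2548)
step 3: θ'=-5.2548 (R=-0.5000) → pose (4.2962, 2.6320, -5.2548)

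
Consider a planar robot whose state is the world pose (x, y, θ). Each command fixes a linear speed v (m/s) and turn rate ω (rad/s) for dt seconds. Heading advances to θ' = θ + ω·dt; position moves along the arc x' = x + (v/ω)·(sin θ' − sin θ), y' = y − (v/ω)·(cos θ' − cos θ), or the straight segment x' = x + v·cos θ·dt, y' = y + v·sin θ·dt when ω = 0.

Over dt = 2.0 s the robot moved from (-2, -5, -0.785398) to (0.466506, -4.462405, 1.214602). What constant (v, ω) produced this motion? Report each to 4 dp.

Δθ = 1.214602 − -0.785398 = 2.000000
ω = Δθ/dt = 2.000000/2.0 = 1.0000
R = Δx/(sin θ' − sin θ) = 1.5000
v = R·ω = 1.5000·1.0000 = 1.5000

v = 1.5000, ω = 1.0000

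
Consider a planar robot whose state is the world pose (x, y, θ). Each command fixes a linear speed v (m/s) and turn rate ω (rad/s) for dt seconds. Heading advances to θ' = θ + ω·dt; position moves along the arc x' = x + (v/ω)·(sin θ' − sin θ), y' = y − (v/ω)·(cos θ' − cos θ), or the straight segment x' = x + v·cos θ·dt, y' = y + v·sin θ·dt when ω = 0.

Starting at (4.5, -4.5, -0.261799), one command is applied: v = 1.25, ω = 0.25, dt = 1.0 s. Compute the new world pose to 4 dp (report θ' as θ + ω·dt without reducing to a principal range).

θ' = -0.2618 + 0.25·1.0 = -0.0118
R = v/ω = 1.25/0.25 = 5.0000
x' = 4.5 + 5.0000·(sin -0.0118 − sin -0.2618) = 5.7351
y' = -4.5 − 5.0000·(cos -0.0118 − cos -0.2618) = -4.6700

(5.7351, -4.6700, -0.0118)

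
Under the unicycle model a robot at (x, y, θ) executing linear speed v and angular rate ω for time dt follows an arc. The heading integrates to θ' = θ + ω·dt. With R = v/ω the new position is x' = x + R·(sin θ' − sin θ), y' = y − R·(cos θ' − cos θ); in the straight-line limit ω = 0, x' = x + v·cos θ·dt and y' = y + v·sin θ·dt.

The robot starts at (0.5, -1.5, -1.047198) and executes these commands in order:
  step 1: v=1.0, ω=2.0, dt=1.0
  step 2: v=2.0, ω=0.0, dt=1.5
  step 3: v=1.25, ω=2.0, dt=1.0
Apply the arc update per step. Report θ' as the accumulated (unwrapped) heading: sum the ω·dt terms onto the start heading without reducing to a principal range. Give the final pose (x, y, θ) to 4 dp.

(2.6866, 1.8814, 2.9528)

step 1: θ'=0.9528 (R=0.5000) → pose (1.3405, -1.5397, 0.9528)
step 2: θ'=0.9528 (straight) → pose (3.0787, 0.9054, 0.9528)
step 3: θ'=2.9528 (R=0.6250) → pose (2.6866, 1.8814, 2.9528)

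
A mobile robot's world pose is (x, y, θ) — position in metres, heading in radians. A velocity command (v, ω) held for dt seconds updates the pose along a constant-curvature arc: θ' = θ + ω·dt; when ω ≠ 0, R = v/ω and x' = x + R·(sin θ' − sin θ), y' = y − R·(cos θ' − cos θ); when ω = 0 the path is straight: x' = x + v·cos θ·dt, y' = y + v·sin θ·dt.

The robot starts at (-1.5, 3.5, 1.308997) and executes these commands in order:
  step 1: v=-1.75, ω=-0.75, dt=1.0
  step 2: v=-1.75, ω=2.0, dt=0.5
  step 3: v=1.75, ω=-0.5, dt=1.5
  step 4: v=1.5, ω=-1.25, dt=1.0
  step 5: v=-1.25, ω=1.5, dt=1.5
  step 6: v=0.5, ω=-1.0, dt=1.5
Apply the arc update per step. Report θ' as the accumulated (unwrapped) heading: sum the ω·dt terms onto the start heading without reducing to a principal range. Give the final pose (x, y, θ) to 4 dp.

step 1: θ'=0.5590 (R=2.3333) → pose (-2.5164, 2.1257, 0.5590)
step 2: θ'=1.5590 (R=-0.8750) → pose (-2.9273, 1.3943, 1.5590)
step 3: θ'=0.8090 (R=-3.5000) → pose (-1.9601, 3.7687, 0.8090)
step 4: θ'=-0.4410 (R=-1.2000) → pose (-0.5796, 4.0257, -0.4410)
step 5: θ'=1.8090 (R=-0.8333) → pose (-1.7451, 3.0754, 1.8090)
step 6: θ'=0.3090 (R=-0.5000) → pose (-1.4112, 3.6697, 0.3090)

(-1.4112, 3.6697, 0.3090)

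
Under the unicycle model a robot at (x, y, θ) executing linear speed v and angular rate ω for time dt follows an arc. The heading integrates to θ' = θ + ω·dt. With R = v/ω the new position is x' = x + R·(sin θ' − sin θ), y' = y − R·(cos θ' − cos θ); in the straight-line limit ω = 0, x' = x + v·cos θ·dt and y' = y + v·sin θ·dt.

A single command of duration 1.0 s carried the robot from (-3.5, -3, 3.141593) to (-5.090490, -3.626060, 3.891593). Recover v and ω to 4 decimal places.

v = 1.7500, ω = 0.7500

Δθ = 3.891593 − 3.141593 = 0.750000
ω = Δθ/dt = 0.750000/1.0 = 0.7500
R = Δx/(sin θ' − sin θ) = 2.3333
v = R·ω = 2.3333·0.7500 = 1.7500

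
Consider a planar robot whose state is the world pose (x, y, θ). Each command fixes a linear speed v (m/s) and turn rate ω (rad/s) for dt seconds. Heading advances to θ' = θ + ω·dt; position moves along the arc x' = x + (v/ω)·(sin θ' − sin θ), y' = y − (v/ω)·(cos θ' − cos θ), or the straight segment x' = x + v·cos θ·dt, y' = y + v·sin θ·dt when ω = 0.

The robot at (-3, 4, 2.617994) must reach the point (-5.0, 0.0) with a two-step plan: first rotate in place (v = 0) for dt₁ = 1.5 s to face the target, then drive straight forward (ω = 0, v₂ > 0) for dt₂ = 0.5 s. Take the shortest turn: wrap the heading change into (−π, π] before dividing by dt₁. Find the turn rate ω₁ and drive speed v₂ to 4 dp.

ω₁ = 1.0872, v₂ = 8.9443

heading to target = atan2(0−4, -5−-3) = -2.0344
Δθ = wrap(-2.0344 − 2.6180) = 1.6307; ω₁ = Δθ/dt₁ = 1.0872
distance = √((-5−-3)² + (0−4)²) = 4.4721; v₂ = distance/dt₂ = 8.9443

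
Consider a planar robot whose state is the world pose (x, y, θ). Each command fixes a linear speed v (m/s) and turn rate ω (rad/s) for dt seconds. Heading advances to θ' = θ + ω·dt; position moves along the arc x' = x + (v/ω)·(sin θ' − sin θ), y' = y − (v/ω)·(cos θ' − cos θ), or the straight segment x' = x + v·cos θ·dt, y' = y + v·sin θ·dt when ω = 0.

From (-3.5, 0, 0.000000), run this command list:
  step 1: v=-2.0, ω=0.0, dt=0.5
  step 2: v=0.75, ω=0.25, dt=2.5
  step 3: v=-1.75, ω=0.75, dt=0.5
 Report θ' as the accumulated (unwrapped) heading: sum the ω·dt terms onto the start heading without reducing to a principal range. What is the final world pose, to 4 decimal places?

(-3.3429, -0.0644, 1.0000)

step 1: θ'=0.0000 (straight) → pose (-4.5000, 0.0000, 0.0000)
step 2: θ'=0.6250 (R=3.0000) → pose (-2.7447, 0.5671, 0.6250)
step 3: θ'=1.0000 (R=-2.3333) → pose (-3.3429, -0.0644, 1.0000)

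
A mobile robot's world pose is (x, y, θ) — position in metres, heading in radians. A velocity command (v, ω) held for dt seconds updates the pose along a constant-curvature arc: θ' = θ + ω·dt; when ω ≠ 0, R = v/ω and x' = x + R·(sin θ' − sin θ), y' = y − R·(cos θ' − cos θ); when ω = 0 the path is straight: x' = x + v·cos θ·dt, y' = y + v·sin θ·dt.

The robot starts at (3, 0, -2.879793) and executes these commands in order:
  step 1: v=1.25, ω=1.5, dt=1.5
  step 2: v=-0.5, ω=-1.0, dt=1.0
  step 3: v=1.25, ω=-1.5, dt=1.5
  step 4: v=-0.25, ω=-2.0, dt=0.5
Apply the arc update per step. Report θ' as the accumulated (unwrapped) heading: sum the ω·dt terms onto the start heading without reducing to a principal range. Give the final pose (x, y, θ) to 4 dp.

step 1: θ'=-0.6298 (R=0.8333) → pose (2.7249, -1.4784, -0.6298)
step 2: θ'=-1.6298 (R=0.5000) → pose (2.5202, -1.0448, -1.6298)
step 3: θ'=-3.8798 (R=-0.8333) → pose (1.1275, -1.6121, -3.8798)
step 4: θ'=-4.8798 (R=0.1250) → pose (1.1667, -1.7254, -4.8798)

(1.1667, -1.7254, -4.8798)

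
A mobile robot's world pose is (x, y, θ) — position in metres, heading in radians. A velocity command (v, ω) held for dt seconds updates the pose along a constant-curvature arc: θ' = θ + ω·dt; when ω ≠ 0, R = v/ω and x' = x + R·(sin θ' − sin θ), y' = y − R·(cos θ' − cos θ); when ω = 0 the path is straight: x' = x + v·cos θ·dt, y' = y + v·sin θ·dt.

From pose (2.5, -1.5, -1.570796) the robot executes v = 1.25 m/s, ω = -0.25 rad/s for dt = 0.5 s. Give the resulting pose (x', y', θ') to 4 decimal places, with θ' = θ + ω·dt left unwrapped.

θ' = -1.5708 + -0.25·0.5 = -1.6958
R = v/ω = 1.25/-0.25 = -5.0000
x' = 2.5 + -5.0000·(sin -1.6958 − sin -1.5708) = 2.4610
y' = -1.5 − -5.0000·(cos -1.6958 − cos -1.5708) = -2.1234

(2.4610, -2.1234, -1.6958)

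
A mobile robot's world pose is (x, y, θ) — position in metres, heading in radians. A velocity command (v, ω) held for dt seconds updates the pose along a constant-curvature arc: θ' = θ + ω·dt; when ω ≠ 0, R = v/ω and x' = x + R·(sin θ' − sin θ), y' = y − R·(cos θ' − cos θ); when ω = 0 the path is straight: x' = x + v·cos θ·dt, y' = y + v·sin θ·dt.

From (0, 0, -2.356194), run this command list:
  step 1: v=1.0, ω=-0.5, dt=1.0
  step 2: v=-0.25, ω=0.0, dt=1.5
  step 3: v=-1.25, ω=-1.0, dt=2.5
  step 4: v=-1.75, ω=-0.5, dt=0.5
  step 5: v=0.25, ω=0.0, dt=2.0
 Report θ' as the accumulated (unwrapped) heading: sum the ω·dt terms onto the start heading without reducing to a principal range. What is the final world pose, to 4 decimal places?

step 1: θ'=-2.8562 (R=-2.0000) → pose (-0.8511, -0.5049, -2.8562)
step 2: θ'=-2.8562 (straight) → pose (-0.4913, -0.3993, -2.8562)
step 3: θ'=-5.3562 (R=1.2500) → pose (0.8604, -2.3490, -5.3562)
step 4: θ'=-5.6062 (R=3.5000) → pose (0.2536, -2.9763, -5.6062)
step 5: θ'=-5.6062 (straight) → pose (0.6433, -2.6631, -5.6062)

(0.6433, -2.6631, -5.6062)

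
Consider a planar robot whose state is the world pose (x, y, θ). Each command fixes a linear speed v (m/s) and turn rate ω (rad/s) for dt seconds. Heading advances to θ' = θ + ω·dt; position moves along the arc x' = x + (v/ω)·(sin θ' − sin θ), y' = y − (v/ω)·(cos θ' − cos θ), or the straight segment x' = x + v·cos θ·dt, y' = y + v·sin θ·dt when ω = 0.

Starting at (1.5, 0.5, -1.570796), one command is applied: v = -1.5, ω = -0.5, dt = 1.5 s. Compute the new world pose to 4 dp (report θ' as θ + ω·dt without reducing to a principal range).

(2.3049, 2.5449, -2.3208)

θ' = -1.5708 + -0.5·1.5 = -2.3208
R = v/ω = -1.5/-0.5 = 3.0000
x' = 1.5 + 3.0000·(sin -2.3208 − sin -1.5708) = 2.3049
y' = 0.5 − 3.0000·(cos -2.3208 − cos -1.5708) = 2.5449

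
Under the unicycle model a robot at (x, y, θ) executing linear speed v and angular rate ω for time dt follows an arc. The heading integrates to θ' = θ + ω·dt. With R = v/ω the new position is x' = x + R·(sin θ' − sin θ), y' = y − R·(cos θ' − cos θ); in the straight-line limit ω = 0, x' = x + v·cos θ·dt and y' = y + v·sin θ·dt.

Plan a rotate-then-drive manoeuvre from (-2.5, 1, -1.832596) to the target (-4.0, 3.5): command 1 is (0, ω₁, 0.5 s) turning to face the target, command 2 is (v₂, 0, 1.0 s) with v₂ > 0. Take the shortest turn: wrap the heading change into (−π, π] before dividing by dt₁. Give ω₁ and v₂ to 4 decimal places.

heading to target = atan2(3.5−1, -4−-2.5) = 2.1112
Δθ = wrap(2.1112 − -1.8326) = -2.3394; ω₁ = Δθ/dt₁ = -4.6787
distance = √((-4−-2.5)² + (3.5−1)²) = 2.9155; v₂ = distance/dt₂ = 2.9155

ω₁ = -4.6787, v₂ = 2.9155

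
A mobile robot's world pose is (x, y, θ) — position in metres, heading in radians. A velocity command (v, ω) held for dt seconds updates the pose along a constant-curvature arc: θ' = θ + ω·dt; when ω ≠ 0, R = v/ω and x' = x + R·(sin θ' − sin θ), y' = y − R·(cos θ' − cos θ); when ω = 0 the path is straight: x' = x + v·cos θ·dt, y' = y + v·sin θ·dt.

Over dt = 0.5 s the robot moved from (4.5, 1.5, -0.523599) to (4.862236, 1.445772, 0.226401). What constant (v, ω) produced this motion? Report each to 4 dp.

v = 0.7500, ω = 1.5000

Δθ = 0.226401 − -0.523599 = 0.750000
ω = Δθ/dt = 0.750000/0.5 = 1.5000
R = Δx/(sin θ' − sin θ) = 0.5000
v = R·ω = 0.5000·1.5000 = 0.7500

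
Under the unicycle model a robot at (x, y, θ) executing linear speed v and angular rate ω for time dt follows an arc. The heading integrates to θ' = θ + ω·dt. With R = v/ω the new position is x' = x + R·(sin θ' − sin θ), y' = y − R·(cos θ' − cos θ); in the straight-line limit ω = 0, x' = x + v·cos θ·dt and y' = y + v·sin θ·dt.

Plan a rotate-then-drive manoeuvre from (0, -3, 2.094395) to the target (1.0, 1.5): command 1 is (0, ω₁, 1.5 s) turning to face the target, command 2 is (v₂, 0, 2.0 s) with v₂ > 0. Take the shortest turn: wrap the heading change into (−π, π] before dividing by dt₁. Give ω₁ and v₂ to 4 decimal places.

ω₁ = -0.4948, v₂ = 2.3049

heading to target = atan2(1.5−-3, 1−0) = 1.3521
Δθ = wrap(1.3521 − 2.0944) = -0.7423; ω₁ = Δθ/dt₁ = -0.4948
distance = √((1−0)² + (1.5−-3)²) = 4.6098; v₂ = distance/dt₂ = 2.3049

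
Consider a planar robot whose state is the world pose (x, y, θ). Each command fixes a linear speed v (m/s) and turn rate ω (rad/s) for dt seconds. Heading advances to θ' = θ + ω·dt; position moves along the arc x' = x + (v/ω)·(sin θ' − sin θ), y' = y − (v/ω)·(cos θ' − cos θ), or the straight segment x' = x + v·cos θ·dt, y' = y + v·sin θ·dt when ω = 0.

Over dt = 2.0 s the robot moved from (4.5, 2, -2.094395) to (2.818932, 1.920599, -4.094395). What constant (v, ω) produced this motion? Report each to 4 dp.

Δθ = -4.094395 − -2.094395 = -2.000000
ω = Δθ/dt = -2.000000/2.0 = -1.0000
R = Δx/(sin θ' − sin θ) = -1.0000
v = R·ω = -1.0000·-1.0000 = 1.0000

v = 1.0000, ω = -1.0000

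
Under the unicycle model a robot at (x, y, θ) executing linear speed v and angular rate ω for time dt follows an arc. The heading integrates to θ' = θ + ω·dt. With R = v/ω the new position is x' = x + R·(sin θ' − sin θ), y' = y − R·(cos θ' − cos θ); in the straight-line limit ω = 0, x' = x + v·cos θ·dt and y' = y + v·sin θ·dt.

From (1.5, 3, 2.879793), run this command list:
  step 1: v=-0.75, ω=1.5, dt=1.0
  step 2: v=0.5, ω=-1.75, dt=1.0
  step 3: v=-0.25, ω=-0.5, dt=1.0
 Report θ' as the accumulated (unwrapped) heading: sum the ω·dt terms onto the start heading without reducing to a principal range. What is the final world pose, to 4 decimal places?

step 1: θ'=4.3798 (R=-0.5000) → pose (2.1020, 3.3197, 4.3798)
step 2: θ'=2.6298 (R=-0.2857) → pose (1.6920, 3.1639, 2.6298)
step 3: θ'=2.1298 (R=0.5000) → pose (1.8710, 2.9931, 2.1298)

(1.8710, 2.9931, 2.1298)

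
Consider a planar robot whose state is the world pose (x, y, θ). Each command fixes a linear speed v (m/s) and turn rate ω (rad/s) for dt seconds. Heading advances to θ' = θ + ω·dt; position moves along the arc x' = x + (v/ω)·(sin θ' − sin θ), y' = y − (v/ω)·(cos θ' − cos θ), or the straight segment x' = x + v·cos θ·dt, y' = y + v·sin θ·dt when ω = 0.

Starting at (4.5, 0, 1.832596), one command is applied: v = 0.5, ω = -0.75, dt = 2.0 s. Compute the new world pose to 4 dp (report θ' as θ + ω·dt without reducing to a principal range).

(4.9263, 0.8027, 0.3326)

θ' = 1.8326 + -0.75·2.0 = 0.3326
R = v/ω = 0.5/-0.75 = -0.6667
x' = 4.5 + -0.6667·(sin 0.3326 − sin 1.8326) = 4.9263
y' = 0 − -0.6667·(cos 0.3326 − cos 1.8326) = 0.8027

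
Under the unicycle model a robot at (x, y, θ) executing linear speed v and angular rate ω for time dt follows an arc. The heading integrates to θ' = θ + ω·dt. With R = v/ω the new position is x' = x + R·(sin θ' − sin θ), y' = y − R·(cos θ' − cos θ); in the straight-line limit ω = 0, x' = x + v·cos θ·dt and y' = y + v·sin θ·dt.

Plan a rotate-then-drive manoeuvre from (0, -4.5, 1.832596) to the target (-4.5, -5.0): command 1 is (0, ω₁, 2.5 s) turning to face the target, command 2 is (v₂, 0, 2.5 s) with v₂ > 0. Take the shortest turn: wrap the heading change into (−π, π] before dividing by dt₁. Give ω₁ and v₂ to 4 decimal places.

heading to target = atan2(-5−-4.5, -4.5−0) = -3.0309
Δθ = wrap(-3.0309 − 1.8326) = 1.4197; ω₁ = Δθ/dt₁ = 0.5679
distance = √((-4.5−0)² + (-5−-4.5)²) = 4.5277; v₂ = distance/dt₂ = 1.8111

ω₁ = 0.5679, v₂ = 1.8111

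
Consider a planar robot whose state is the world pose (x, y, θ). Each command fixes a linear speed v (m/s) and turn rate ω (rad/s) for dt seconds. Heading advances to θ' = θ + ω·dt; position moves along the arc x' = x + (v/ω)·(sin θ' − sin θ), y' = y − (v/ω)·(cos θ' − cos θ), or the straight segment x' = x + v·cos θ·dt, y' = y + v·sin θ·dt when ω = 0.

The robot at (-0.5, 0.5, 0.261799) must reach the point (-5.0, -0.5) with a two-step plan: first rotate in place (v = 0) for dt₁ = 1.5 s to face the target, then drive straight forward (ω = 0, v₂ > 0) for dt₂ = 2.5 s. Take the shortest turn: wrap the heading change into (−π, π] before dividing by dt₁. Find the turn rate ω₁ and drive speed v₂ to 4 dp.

heading to target = atan2(-0.5−0.5, -5−-0.5) = -2.9229
Δθ = wrap(-2.9229 − 0.2618) = 3.0985; ω₁ = Δθ/dt₁ = 2.0656
distance = √((-5−-0.5)² + (-0.5−0.5)²) = 4.6098; v₂ = distance/dt₂ = 1.8439

ω₁ = 2.0656, v₂ = 1.8439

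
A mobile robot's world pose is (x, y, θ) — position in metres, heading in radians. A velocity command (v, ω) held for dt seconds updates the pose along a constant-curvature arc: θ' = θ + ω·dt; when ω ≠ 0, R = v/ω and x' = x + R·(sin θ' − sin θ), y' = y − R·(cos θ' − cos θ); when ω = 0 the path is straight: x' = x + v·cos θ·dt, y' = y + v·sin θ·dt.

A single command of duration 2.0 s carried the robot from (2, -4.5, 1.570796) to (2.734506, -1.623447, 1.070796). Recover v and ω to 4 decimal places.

v = 1.5000, ω = -0.2500

Δθ = 1.070796 − 1.570796 = -0.500000
ω = Δθ/dt = -0.500000/2.0 = -0.2500
R = −Δy/(cos θ' − cos θ) = -6.0000
v = R·ω = -6.0000·-0.2500 = 1.5000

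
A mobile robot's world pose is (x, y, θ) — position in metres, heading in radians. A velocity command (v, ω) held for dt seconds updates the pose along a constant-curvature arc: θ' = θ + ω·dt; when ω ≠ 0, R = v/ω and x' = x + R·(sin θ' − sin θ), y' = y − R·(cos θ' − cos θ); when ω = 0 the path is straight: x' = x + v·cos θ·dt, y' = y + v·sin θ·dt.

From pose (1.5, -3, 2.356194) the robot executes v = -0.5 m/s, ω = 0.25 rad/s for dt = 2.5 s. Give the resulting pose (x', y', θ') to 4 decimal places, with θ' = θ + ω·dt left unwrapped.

(2.5948, -3.5601, 2.9812)

θ' = 2.3562 + 0.25·2.5 = 2.9812
R = v/ω = -0.5/0.25 = -2.0000
x' = 1.5 + -2.0000·(sin 2.9812 − sin 2.3562) = 2.5948
y' = -3 − -2.0000·(cos 2.9812 − cos 2.3562) = -3.5601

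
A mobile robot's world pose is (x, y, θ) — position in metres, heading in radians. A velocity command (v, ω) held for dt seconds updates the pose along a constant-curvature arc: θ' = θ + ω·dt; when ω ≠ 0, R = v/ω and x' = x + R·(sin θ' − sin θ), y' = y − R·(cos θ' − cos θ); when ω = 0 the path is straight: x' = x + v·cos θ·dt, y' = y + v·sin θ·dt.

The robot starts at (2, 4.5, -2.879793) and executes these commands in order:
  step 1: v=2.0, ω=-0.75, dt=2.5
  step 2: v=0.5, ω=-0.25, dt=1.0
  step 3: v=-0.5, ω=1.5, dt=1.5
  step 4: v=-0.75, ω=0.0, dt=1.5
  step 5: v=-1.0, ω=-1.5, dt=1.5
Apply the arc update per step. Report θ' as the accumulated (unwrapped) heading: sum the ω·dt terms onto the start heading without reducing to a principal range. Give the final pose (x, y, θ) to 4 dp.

step 1: θ'=-4.7548 (R=-2.6667) → pose (-1.3545, 7.1888, -4.7548)
step 2: θ'=-5.0048 (R=-2.0000) → pose (-1.2714, 7.6806, -5.0048)
step 3: θ'=-2.7548 (R=-0.3333) → pose (-0.8264, 7.2758, -2.7548)
step 4: θ'=-2.7548 (straight) → pose (0.2155, 7.7002, -2.7548)
step 5: θ'=-5.0048 (R=0.6667) → pose (1.1053, 6.8906, -5.0048)

(1.1053, 6.8906, -5.0048)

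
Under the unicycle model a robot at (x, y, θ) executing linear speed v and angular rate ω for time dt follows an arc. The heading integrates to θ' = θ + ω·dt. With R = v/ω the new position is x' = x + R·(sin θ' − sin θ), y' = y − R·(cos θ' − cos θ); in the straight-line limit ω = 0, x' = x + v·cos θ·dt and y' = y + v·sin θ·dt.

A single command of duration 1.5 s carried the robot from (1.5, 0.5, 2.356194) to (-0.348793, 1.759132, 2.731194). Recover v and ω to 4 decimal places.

v = 1.5000, ω = 0.2500

Δθ = 2.731194 − 2.356194 = 0.375000
ω = Δθ/dt = 0.375000/1.5 = 0.2500
R = Δx/(sin θ' − sin θ) = 6.0000
v = R·ω = 6.0000·0.2500 = 1.5000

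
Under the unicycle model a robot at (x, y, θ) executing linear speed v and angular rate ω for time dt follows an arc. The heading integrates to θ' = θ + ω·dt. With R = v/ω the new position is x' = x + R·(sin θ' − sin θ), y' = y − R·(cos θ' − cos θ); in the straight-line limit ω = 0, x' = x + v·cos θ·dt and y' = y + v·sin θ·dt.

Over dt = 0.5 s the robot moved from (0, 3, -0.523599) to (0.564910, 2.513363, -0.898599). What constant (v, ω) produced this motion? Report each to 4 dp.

v = 1.5000, ω = -0.7500

Δθ = -0.898599 − -0.523599 = -0.375000
ω = Δθ/dt = -0.375000/0.5 = -0.7500
R = Δx/(sin θ' − sin θ) = -2.0000
v = R·ω = -2.0000·-0.7500 = 1.5000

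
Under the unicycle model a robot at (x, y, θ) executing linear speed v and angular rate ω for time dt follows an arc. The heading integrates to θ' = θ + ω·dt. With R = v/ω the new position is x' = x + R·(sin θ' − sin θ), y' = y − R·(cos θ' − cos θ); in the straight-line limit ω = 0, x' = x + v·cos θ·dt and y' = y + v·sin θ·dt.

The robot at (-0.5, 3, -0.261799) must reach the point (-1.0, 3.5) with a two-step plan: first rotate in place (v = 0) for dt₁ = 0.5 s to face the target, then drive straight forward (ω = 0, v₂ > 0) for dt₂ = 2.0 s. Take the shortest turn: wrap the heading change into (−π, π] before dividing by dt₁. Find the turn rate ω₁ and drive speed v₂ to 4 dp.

ω₁ = 5.2360, v₂ = 0.3536

heading to target = atan2(3.5−3, -1−-0.5) = 2.3562
Δθ = wrap(2.3562 − -0.2618) = 2.6180; ω₁ = Δθ/dt₁ = 5.2360
distance = √((-1−-0.5)² + (3.5−3)²) = 0.7071; v₂ = distance/dt₂ = 0.3536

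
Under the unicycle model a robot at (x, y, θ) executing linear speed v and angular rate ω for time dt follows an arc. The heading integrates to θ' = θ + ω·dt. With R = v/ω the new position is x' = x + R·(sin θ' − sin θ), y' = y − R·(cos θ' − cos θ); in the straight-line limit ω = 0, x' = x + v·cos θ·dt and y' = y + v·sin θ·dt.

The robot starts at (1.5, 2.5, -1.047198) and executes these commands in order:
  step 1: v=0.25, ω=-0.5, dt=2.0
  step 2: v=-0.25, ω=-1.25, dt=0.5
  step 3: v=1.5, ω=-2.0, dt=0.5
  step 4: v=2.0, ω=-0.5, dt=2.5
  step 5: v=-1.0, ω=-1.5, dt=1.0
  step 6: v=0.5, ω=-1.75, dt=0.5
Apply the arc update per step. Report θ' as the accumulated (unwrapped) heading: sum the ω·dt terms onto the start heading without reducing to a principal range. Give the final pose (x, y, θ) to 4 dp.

step 1: θ'=-2.0472 (R=-0.5000) → pose (1.5113, 2.0207, -2.0472)
step 2: θ'=-2.6722 (R=0.2000) → pose (1.5986, 2.1074, -2.6722)
step 3: θ'=-3.6722 (R=-0.7500) → pose (0.8798, 2.1294, -3.6722)
step 4: θ'=-4.9222 (R=-4.0000) → pose (-1.0083, 6.4125, -4.9222)
step 5: θ'=-6.4222 (R=0.6667) → pose (-1.7527, 5.8911, -6.4222)
step 6: θ'=-7.2972 (R=-0.2857) → pose (-1.5497, 5.7591, -7.2972)

(-1.5497, 5.7591, -7.2972)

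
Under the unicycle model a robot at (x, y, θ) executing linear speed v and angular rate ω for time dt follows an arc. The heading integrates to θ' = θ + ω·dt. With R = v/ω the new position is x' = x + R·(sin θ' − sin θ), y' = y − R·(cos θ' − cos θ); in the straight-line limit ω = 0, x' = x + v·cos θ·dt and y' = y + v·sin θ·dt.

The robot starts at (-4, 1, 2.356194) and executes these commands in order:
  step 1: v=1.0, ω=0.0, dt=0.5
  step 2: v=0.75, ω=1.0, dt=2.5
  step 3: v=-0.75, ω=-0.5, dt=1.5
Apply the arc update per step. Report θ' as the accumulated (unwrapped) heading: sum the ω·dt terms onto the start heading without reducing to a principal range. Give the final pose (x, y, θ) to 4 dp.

step 1: θ'=2.3562 (straight) → pose (-4.3536, 1.3536, 2.3562)
step 2: θ'=4.8562 (R=0.7500) → pose (-5.6261, 0.7157, 4.8562)
step 3: θ'=4.1062 (R=1.5000) → pose (-5.3744, 1.7853, 4.1062)

(-5.3744, 1.7853, 4.1062)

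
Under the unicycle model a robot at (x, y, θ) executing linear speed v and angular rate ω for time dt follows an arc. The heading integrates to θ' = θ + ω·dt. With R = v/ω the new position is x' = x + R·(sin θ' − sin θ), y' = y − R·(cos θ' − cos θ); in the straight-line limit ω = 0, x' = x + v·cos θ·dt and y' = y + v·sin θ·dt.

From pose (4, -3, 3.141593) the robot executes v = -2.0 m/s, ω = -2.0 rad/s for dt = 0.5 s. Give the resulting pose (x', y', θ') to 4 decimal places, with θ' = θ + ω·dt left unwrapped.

θ' = 3.1416 + -2.0·0.5 = 2.1416
R = v/ω = -2.0/-2.0 = 1.0000
x' = 4 + 1.0000·(sin 2.1416 − sin 3.1416) = 4.8415
y' = -3 − 1.0000·(cos 2.1416 − cos 3.1416) = -3.4597

(4.8415, -3.4597, 2.1416)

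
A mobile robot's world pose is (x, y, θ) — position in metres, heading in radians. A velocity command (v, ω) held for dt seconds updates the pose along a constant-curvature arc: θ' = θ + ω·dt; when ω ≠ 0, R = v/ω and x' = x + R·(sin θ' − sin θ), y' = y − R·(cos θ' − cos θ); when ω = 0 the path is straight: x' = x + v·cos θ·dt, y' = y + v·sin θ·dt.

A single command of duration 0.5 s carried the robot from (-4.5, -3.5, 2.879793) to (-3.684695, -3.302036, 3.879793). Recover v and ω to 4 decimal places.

v = -1.7500, ω = 2.0000

Δθ = 3.879793 − 2.879793 = 1.000000
ω = Δθ/dt = 1.000000/0.5 = 2.0000
R = Δx/(sin θ' − sin θ) = -0.8750
v = R·ω = -0.8750·2.0000 = -1.7500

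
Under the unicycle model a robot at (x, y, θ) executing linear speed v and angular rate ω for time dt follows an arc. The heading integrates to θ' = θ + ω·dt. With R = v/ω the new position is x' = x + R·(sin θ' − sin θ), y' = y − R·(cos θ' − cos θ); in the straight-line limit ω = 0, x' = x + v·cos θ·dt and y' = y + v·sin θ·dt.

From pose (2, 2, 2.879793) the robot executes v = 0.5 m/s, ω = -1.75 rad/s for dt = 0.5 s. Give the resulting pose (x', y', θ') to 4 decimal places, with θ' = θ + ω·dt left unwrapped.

(1.8147, 2.1558, 2.0048)

θ' = 2.8798 + -1.75·0.5 = 2.0048
R = v/ω = 0.5/-1.75 = -0.2857
x' = 2 + -0.2857·(sin 2.0048 − sin 2.8798) = 1.8147
y' = 2 − -0.2857·(cos 2.0048 − cos 2.8798) = 2.1558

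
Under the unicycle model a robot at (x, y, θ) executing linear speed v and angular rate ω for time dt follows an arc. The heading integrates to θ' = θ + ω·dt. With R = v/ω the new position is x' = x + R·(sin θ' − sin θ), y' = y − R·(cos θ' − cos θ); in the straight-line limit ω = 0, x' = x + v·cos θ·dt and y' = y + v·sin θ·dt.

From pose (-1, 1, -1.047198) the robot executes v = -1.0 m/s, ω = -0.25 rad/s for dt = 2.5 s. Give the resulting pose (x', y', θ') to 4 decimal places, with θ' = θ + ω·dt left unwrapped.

θ' = -1.0472 + -0.25·2.5 = -1.6722
R = v/ω = -1.0/-0.25 = 4.0000
x' = -1 + 4.0000·(sin -1.6722 − sin -1.0472) = -1.5154
y' = 1 − 4.0000·(cos -1.6722 − cos -1.0472) = 3.4049

(-1.5154, 3.4049, -1.6722)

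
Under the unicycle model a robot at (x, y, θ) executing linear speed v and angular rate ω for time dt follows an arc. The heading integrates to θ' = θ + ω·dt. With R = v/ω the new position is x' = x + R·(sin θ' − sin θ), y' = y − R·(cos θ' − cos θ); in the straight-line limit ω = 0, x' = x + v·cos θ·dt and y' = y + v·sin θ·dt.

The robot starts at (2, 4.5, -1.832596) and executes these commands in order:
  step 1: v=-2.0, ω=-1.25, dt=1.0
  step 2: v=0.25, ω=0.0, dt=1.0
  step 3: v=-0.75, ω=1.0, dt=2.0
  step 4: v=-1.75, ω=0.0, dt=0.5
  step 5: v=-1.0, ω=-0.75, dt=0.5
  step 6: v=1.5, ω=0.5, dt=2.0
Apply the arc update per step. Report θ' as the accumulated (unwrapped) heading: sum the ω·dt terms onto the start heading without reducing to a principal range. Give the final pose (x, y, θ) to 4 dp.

(4.9175, 5.6639, -0.4576)

step 1: θ'=-3.0826 (R=1.6000) → pose (3.4511, 5.6831, -3.0826)
step 2: θ'=-3.0826 (straight) → pose (3.2016, 5.6684, -3.0826)
step 3: θ'=-1.0826 (R=-0.7500) → pose (3.8197, 6.7688, -1.0826)
step 4: θ'=-1.0826 (straight) → pose (3.4093, 7.5416, -1.0826)
step 5: θ'=-1.4576 (R=1.3333) → pose (3.2621, 8.0164, -1.4576)
step 6: θ'=-0.4576 (R=3.0000) → pose (4.9175, 5.6639, -0.4576)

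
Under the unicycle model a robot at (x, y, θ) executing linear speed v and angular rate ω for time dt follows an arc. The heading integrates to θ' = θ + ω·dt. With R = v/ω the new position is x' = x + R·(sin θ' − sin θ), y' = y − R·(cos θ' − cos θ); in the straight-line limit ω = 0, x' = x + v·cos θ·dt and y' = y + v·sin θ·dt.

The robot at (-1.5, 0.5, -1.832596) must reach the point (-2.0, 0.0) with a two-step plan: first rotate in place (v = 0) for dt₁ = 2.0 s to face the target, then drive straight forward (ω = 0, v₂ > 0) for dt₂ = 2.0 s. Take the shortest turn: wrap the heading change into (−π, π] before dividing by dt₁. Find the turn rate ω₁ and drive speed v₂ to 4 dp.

heading to target = atan2(0−0.5, -2−-1.5) = -2.3562
Δθ = wrap(-2.3562 − -1.8326) = -0.5236; ω₁ = Δθ/dt₁ = -0.2618
distance = √((-2−-1.5)² + (0−0.5)²) = 0.7071; v₂ = distance/dt₂ = 0.3536

ω₁ = -0.2618, v₂ = 0.3536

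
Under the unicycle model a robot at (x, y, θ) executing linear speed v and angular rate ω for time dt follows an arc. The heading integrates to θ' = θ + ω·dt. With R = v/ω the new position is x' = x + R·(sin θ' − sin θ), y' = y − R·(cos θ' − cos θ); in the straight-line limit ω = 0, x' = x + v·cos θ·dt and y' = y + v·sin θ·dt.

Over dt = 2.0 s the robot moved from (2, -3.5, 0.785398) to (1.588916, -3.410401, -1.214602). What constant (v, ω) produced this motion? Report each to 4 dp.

Δθ = -1.214602 − 0.785398 = -2.000000
ω = Δθ/dt = -2.000000/2.0 = -1.0000
R = Δx/(sin θ' − sin θ) = 0.2500
v = R·ω = 0.2500·-1.0000 = -0.2500

v = -0.2500, ω = -1.0000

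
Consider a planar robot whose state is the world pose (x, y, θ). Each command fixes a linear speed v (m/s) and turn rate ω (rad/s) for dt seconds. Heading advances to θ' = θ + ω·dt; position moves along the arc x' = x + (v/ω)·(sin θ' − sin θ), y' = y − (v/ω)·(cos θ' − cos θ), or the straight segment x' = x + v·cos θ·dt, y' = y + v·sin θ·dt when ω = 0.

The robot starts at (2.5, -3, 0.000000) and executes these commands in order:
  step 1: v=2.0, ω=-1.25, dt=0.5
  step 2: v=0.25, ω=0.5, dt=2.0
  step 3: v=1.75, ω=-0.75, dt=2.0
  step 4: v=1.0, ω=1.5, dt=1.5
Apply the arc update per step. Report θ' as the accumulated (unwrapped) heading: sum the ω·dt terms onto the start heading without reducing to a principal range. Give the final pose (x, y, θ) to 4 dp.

step 1: θ'=-0.6250 (R=-1.6000) → pose (3.4362, -3.3025, -0.6250)
step 2: θ'=0.3750 (R=0.5000) → pose (3.9118, -3.3622, 0.3750)
step 3: θ'=-1.1250 (R=-2.3333) → pose (6.8718, -4.5273, -1.1250)
step 4: θ'=1.1250 (R=0.6667) → pose (8.0748, -4.5273, 1.1250)

(8.0748, -4.5273, 1.1250)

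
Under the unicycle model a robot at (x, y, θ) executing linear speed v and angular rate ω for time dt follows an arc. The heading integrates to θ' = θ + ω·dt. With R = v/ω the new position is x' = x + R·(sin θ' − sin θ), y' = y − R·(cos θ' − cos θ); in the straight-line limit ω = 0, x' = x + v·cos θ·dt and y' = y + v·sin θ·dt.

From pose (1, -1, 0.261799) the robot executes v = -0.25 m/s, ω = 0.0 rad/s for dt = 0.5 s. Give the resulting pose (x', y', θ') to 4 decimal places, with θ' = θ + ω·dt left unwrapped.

θ' = 0.2618 + 0.0·0.5 = 0.2618
ω = 0 → straight: x' = 1 + -0.25·cos(0.2618)·0.5 = 0.8793
y' = -1 + -0.25·sin(0.2618)·0.5 = -1.0324

(0.8793, -1.0324, 0.2618)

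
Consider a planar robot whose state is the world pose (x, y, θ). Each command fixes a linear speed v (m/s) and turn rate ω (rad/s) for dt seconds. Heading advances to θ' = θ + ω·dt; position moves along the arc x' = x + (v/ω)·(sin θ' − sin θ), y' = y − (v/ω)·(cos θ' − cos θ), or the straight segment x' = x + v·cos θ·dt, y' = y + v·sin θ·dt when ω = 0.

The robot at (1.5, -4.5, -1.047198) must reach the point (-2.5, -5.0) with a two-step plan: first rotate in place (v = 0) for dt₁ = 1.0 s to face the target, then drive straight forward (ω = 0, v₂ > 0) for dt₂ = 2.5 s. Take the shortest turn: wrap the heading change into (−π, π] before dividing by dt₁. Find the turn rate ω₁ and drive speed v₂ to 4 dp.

heading to target = atan2(-5−-4.5, -2.5−1.5) = -3.0172
Δθ = wrap(-3.0172 − -1.0472) = -1.9700; ω₁ = Δθ/dt₁ = -1.9700
distance = √((-2.5−1.5)² + (-5−-4.5)²) = 4.0311; v₂ = distance/dt₂ = 1.6125

ω₁ = -1.9700, v₂ = 1.6125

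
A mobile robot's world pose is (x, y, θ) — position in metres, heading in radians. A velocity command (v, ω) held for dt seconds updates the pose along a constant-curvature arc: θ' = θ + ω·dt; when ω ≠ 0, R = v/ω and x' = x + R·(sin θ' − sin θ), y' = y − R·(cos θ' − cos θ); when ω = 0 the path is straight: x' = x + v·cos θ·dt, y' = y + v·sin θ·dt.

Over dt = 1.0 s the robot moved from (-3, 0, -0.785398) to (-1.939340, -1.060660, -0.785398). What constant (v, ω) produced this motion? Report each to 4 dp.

v = 1.5000, ω = 0.0000

Δθ = -0.785398 − -0.785398 = 0.000000
ω = Δθ/dt = 0.000000/1.0 = 0.0000
ω = 0 → v = (Δx·cos θ + Δy·sin θ)/dt = 1.5000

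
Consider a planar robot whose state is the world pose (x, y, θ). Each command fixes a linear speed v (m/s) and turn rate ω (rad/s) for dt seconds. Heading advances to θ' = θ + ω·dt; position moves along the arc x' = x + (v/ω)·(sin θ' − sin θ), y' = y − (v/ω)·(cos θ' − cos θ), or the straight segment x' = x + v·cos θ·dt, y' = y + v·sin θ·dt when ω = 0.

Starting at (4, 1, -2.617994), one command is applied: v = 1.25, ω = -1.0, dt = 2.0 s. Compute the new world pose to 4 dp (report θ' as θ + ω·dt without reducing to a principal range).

(2.1306, 1.9647, -4.6180)

θ' = -2.6180 + -1.0·2.0 = -4.6180
R = v/ω = 1.25/-1.0 = -1.2500
x' = 4 + -1.2500·(sin -4.6180 − sin -2.6180) = 2.1306
y' = 1 − -1.2500·(cos -4.6180 − cos -2.6180) = 1.9647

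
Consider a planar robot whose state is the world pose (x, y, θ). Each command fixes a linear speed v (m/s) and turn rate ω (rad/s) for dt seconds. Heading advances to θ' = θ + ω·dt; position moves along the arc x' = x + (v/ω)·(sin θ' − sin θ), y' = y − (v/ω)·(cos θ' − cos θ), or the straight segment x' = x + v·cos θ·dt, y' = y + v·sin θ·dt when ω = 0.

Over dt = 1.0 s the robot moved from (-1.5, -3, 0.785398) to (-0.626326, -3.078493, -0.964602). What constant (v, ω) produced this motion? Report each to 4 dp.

v = 1.0000, ω = -1.7500

Δθ = -0.964602 − 0.785398 = -1.750000
ω = Δθ/dt = -1.750000/1.0 = -1.7500
R = Δx/(sin θ' − sin θ) = -0.5714
v = R·ω = -0.5714·-1.7500 = 1.0000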